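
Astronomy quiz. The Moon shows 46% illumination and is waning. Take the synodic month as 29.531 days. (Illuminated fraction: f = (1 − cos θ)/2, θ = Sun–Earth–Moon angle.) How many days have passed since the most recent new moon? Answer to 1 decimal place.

22.5 days

Invert f = (1 − cos θ)/2 to get cos θ = 1 − 2(0.46) = 0.080, hence θ₀ = arccos 0.080 = 85.4°.
Waning ⇒ past full, so θ = 360° − 85.4° = 274.6°.
Age = 29.531 × 274.6°/360° ≈ 22.52 days.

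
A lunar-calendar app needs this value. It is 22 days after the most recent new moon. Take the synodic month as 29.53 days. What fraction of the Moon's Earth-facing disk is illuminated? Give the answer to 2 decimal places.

0.52

Elongation θ = 360° × 22/29.53 ≈ 268.2°.
cos 268.2° = (-0.031), so f = (1 − (-0.031))/2 = 0.516.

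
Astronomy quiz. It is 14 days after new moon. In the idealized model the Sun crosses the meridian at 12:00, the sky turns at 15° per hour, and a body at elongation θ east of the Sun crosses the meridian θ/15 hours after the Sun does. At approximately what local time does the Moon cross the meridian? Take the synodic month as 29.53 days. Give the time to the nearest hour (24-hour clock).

Elongation θ = 360° × 14/29.53 ≈ 170.7°.
Delay after the Sun = 170.7° / (15°/h) ≈ 11.38 h.
12:00 + 11.38 h ≈ 23:23 → 23:00 to the nearest hour.

23:00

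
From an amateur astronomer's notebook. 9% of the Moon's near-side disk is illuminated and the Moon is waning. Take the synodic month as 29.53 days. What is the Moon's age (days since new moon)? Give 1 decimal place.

From f = (1 − cos θ)/2: cos θ = 1 − 2×0.09 = 0.820; arccos → 34.9°.
Waning ⇒ past full, so θ = 360° − 34.9° = 325.1°.
That fraction of the synodic month is 325.1/360 × 29.53 d ≈ 26.67 d.

26.7 days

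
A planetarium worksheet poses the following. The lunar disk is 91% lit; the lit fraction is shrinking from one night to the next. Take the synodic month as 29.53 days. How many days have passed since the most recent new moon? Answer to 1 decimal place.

17.6 days

From f = (1 − cos θ)/2: cos θ = 1 − 2×0.91 = -0.820; arccos → 145.1°.
Waning ⇒ past full, so θ = 360° − 145.1° = 214.9°.
At 360°/29.53 d per day, 214.9° corresponds to 17.63 days.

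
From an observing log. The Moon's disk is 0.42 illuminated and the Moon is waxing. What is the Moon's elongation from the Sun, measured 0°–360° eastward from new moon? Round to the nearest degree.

Invert f = (1 − cos θ)/2 to get cos θ = 1 − 2(0.42) = 0.160, hence θ₀ = arccos 0.160 = 80.8°.
Waxing ⇒ before full, so θ = 80.8°.

81°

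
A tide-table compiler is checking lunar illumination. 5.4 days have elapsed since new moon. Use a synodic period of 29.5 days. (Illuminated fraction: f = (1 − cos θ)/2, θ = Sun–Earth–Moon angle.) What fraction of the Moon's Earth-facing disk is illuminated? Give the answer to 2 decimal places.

Phase angle: θ = 360°·(5.4 d)/(29.5 d) = 65.9°.
Illuminated fraction = (1 − cos 65.9°)/2 = (1 − 0.408)/2 ≈ 0.296.

0.30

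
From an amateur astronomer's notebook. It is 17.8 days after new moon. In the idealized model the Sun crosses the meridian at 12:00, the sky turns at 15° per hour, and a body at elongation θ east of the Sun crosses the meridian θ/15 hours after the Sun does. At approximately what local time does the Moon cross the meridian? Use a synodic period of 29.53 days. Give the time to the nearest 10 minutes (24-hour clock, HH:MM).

The Moon has covered 17.8/29.53 of its cycle, so θ ≈ 360° × 17.8/29.53 = 217.0°.
Delay after the Sun = 217.0° / (15°/h) ≈ 14.47 h.
12:00 + 14.467 h ≈ 02:28 → 02:30 to the nearest ten minutes.

02:30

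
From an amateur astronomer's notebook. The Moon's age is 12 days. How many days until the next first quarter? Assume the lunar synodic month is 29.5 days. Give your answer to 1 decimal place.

24.9 days

First quarter is 0.25 of the way through the cycle: age 0.25 × 29.5 = 7.375 d.
This lunation's first quarter (7.375 d) has passed, so add one period: 36.875 − 12 = 24.875 days.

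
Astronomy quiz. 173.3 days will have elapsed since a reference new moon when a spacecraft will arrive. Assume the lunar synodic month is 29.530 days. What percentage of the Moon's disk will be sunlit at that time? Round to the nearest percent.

16%

173.3 d spans 5 complete synodic months (5 × 29.530 = 147.65 d) plus 25.65 d.
Phase angle: θ = 360°·(25.65 d)/(29.530 d) = 312.7°.
cos 312.7° = 0.678, so f = (1 − 0.678)/2 = 0.161, so 16%.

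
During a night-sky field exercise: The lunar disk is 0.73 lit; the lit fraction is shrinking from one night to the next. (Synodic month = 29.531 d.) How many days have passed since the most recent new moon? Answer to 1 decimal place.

cos θ = 1 − 2f = -0.460, giving a principal value of 117.4°.
Since the Moon is past full (waning), take the reflex angle: θ = 360° − 117.4° = 242.6°.
At 360°/29.531 d per day, 242.6° corresponds to 19.90 days.

19.9 days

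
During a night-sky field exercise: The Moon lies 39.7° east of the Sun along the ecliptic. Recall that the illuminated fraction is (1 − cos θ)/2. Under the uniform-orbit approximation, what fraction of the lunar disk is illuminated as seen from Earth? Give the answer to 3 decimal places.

cos 39.7° = 0.769, so f = (1 − 0.769)/2 = 0.115.

0.115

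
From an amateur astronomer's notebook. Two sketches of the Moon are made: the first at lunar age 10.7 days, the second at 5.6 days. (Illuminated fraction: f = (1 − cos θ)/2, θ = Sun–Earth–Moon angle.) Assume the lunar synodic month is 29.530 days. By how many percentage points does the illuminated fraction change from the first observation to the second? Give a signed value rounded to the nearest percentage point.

-51 pp

First observation: θ = 360°·10.7/29.530 = 130.4°, so f = 0.824.
Second observation: θ = 68.3°, f = 0.315.
Δf = 0.315 − 0.824 = -0.509, i.e. -51 pp.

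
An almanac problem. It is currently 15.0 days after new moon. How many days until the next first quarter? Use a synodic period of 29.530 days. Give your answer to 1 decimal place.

21.9 days

First quarter is 0.25 of the way through the cycle: age 0.25 × 29.530 = 7.383 d.
Already past this cycle's first quarter; the next is at 7.383 + 29.530 = 36.913 d, so 36.913 − 15.0 = 21.913 days.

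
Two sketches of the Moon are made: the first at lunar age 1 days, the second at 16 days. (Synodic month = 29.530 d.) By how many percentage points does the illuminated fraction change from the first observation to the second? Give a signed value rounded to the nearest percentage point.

+97 pp

First observation: θ = 360°·1/29.530 = 12.2°, so f = 0.011.
Second observation: θ = 195.1°, f = 0.983.
Δf = 0.983 − 0.011 = +0.972, i.e. +97 pp.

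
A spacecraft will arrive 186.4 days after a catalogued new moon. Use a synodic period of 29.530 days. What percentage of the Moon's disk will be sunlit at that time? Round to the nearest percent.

69%

186.4 d spans 6 complete synodic months (6 × 29.530 = 177.18 d) plus 9.22 d.
Phase angle: θ = 360°·(9.22 d)/(29.530 d) = 112.4°.
cos 112.4° = (-0.381), so f = (1 − (-0.381))/2 = 0.691, so 69%.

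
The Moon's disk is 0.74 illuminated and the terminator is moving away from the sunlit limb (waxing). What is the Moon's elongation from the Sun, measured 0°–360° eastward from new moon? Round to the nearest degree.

119°

From f = (1 − cos θ)/2: cos θ = 1 − 2×0.74 = -0.480; arccos → 118.7°.
Before full moon the principal value applies: θ = 118.7°.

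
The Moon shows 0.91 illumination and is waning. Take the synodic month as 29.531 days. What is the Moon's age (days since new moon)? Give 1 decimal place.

17.6 days

cos θ = 1 − 2f = -0.820, giving a principal value of 145.1°.
Waning ⇒ past full, so θ = 360° − 145.1° = 214.9°.
That fraction of the synodic month is 214.9/360 × 29.531 d ≈ 17.63 d.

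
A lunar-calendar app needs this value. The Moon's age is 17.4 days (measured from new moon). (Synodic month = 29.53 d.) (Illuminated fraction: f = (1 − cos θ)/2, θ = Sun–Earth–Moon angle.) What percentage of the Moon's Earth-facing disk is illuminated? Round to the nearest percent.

Phase angle: θ = 360°·(17.4 d)/(29.53 d) = 212.1°.
Illuminated fraction = (1 − cos 212.1°)/2 = (1 − (-0.847))/2 ≈ 0.923, so 92%.

92%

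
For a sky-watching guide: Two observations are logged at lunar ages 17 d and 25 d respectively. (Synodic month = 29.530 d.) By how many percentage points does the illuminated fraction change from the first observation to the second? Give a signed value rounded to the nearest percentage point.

θ₁ = 360° × 17/29.530 = 207.2°, f₁ = (1 − cos θ₁)/2 = 0.945.
θ₂ = 360° × 25/29.530 = 304.8°, f₂ = (1 − cos θ₂)/2 = 0.215.
Change = f₂ − f₁ = -0.730 → -73 percentage points.

-73 pp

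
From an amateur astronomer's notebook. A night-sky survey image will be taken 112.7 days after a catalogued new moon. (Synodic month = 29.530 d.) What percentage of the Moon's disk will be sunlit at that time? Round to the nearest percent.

30%

112.7 d spans 3 complete synodic months (3 × 29.530 = 88.59 d) plus 24.11 d.
Elongation θ = 360° × 24.11/29.530 ≈ 293.9°.
cos 293.9° = 0.406, so f = (1 − 0.406)/2 = 0.297, so 30%.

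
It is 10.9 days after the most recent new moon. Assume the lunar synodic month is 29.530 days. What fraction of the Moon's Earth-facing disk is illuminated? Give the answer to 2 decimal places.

0.84

Phase angle: θ = 360°·(10.9 d)/(29.530 d) = 132.9°.
Illuminated fraction = (1 − cos 132.9°)/2 = (1 − (-0.680))/2 ≈ 0.840.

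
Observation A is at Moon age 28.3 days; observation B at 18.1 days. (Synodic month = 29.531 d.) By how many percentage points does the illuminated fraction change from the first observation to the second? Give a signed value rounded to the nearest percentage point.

θ₁ = 360° × 28.3/29.531 = 345.0°, f₁ = (1 − cos θ₁)/2 = 0.017.
θ₂ = 360° × 18.1/29.531 = 220.6°, f₂ = (1 − cos θ₂)/2 = 0.879.
Change = f₂ − f₁ = +0.862 → +86 percentage points.

+86 pp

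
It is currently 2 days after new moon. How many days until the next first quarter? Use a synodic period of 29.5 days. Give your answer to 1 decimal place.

First quarter occurs at elongation 90°, i.e. at age 29.5 × 90/360 = 7.375 d.
So 5.375 days remain (7.375 − 2).

5.4 days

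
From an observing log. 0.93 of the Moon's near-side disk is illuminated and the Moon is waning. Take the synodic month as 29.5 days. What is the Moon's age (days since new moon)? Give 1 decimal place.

Invert f = (1 − cos θ)/2 to get cos θ = 1 − 2(0.93) = -0.860, hence θ₀ = arccos -0.860 = 149.3°.
Waning ⇒ past full, so θ = 360° − 149.3° = 210.7°.
That fraction of the synodic month is 210.7/360 × 29.5 d ≈ 17.26 d.

17.3 days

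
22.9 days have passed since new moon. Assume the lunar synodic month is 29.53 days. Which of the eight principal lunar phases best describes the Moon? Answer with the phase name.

last quarter

θ ≈ 360° × 22.9/29.53 = 279°, which falls in the last quarter sector.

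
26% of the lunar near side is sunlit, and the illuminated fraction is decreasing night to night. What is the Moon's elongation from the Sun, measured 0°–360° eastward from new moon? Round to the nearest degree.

Invert f = (1 − cos θ)/2 to get cos θ = 1 − 2(0.26) = 0.480, hence θ₀ = arccos 0.480 = 61.3°.
A waning Moon lies in 180°–360°, so θ = 360° − 61.3° = 298.7°.

299°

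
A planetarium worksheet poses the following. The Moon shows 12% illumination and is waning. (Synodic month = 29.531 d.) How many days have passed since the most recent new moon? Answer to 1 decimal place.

Invert f = (1 − cos θ)/2 to get cos θ = 1 − 2(0.12) = 0.760, hence θ₀ = arccos 0.760 = 40.5°.
Waning ⇒ past full, so θ = 360° − 40.5° = 319.5°.
That fraction of the synodic month is 319.5/360 × 29.531 d ≈ 26.21 d.

26.2 days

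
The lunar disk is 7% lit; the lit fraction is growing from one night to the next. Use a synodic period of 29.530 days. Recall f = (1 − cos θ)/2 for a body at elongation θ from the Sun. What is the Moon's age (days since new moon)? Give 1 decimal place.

Invert f = (1 − cos θ)/2 to get cos θ = 1 − 2(0.07) = 0.860, hence θ₀ = arccos 0.860 = 30.7°.
The Moon is waxing (0°–180°), so θ = 30.7° directly.
That fraction of the synodic month is 30.7/360 × 29.530 d ≈ 2.52 d.

2.5 days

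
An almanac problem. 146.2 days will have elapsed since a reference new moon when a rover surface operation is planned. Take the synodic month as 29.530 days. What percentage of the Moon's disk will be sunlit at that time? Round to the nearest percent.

2%

146.2 d spans 4 complete synodic months (4 × 29.530 = 118.12 d) plus 28.08 d.
Elongation θ = 360° × 28.08/29.530 ≈ 342.3°.
With cos θ = 0.953, the lit fraction is (1 − 0.953)/2 ≈ 0.024, so 2%.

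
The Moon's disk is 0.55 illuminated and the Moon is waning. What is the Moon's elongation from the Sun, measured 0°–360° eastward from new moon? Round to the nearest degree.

264°

From f = (1 − cos θ)/2: cos θ = 1 − 2×0.55 = -0.100; arccos → 95.7°.
Waning ⇒ past full, so θ = 360° − 95.7° = 264.3°.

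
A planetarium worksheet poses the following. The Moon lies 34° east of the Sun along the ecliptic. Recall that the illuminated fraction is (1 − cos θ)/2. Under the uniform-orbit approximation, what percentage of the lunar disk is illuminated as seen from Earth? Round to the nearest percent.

9%

Half-versine of 34°: (1 − 0.829)/2 = 0.085, i.e. 9%.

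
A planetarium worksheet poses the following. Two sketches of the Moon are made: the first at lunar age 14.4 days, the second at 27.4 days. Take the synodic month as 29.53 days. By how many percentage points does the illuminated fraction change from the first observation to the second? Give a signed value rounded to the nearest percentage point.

θ₁ = 360° × 14.4/29.53 = 175.6°, f₁ = (1 − cos θ₁)/2 = 0.998.
θ₂ = 360° × 27.4/29.53 = 334.0°, f₂ = (1 − cos θ₂)/2 = 0.050.
Change = f₂ − f₁ = -0.948 → -95 percentage points.

-95 percentage points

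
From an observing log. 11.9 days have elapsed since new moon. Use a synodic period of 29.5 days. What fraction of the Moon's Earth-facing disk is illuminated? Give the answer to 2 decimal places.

0.91

The Moon has covered 11.9/29.5 of its cycle, so θ ≈ 360° × 11.9/29.5 = 145.2°.
Illuminated fraction = (1 − cos 145.2°)/2 = (1 − (-0.821))/2 ≈ 0.911.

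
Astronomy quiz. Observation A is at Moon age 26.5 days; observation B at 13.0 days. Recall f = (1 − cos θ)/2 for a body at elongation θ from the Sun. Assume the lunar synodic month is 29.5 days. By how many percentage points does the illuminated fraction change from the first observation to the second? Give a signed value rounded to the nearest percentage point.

+87 pp

θ₁ = 360° × 26.5/29.5 = 323.4°, f₁ = (1 − cos θ₁)/2 = 0.099.
θ₂ = 360° × 13.0/29.5 = 158.6°, f₂ = (1 − cos θ₂)/2 = 0.966.
Change = f₂ − f₁ = +0.867 → +87 percentage points.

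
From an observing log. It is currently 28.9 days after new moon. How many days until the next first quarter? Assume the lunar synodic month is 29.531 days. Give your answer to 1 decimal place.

First quarter is 0.25 of the way through the cycle: age 0.25 × 29.531 = 7.383 d.
This lunation's first quarter (7.383 d) has passed, so add one period: 36.914 − 28.9 = 8.014 days.

8.0 days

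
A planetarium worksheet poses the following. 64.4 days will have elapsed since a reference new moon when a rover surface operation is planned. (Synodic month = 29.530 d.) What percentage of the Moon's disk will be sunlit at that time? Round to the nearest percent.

64.4/29.530 = 2.181 lunations, so 2 complete cycles and 5.34 d into the next.
The Moon has covered 5.34/29.530 of its cycle, so θ ≈ 360° × 5.34/29.530 = 65.1°.
With cos θ = 0.421, the lit fraction is (1 − 0.421)/2 ≈ 0.289, so 29%.

29%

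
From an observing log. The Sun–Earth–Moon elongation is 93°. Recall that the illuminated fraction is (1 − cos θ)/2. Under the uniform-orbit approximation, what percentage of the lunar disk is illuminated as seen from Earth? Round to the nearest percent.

53%

f = (1 − cos 93°)/2 = (1 − (-0.052))/2 ≈ 0.526, i.e. 53%.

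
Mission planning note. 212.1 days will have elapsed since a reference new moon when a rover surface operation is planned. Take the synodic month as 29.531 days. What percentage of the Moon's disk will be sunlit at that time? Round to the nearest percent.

Reduce mod P: 212.1 − 7×29.531 = 5.38 d into the current lunation.
Phase angle: θ = 360°·(5.38 d)/(29.531 d) = 65.6°.
cos 65.6° = 0.413, so f = (1 − 0.413)/2 = 0.294, so 29%.

29%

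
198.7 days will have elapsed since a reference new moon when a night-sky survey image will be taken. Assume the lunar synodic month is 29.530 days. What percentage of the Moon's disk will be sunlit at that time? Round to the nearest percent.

57%

198.7 d spans 6 complete synodic months (6 × 29.530 = 177.18 d) plus 21.52 d.
Elongation θ = 360° × 21.52/29.530 ≈ 262.4°.
Illuminated fraction = (1 − cos 262.4°)/2 = (1 − (-0.133))/2 ≈ 0.567, so 57%.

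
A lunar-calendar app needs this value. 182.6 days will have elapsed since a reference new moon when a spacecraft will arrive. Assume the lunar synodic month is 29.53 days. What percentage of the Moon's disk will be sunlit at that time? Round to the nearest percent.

30%

182.6/29.53 = 6.184 lunations, so 6 complete cycles and 5.42 d into the next.
The Moon has covered 5.42/29.53 of its cycle, so θ ≈ 360° × 5.42/29.53 = 66.1°.
Illuminated fraction = (1 − cos 66.1°)/2 = (1 − 0.406)/2 ≈ 0.297, so 30%.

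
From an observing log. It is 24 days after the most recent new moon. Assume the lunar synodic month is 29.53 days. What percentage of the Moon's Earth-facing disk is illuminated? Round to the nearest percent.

Elongation θ = 360° × 24/29.53 ≈ 292.6°.
Illuminated fraction = (1 − cos 292.6°)/2 = (1 − 0.384)/2 ≈ 0.308, so 31%.

31%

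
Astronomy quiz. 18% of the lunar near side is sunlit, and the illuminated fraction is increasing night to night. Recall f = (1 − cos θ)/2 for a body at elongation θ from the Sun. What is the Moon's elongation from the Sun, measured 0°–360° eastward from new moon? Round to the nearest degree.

50°

cos θ = 1 − 2f = 0.640, giving a principal value of 50.2°.
The Moon is waxing (0°–180°), so θ = 50.2° directly.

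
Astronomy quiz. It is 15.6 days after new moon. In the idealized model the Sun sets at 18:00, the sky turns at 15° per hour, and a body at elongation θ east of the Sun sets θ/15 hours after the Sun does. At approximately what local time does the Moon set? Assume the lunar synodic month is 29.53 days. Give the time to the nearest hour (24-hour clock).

07:00

The Moon has covered 15.6/29.53 of its cycle, so θ ≈ 360° × 15.6/29.53 = 190.2°.
Delay after the Sun = 190.2° / (15°/h) ≈ 12.68 h.
18:00 + 12.68 h ≈ 06:41 → 07:00 to the nearest hour.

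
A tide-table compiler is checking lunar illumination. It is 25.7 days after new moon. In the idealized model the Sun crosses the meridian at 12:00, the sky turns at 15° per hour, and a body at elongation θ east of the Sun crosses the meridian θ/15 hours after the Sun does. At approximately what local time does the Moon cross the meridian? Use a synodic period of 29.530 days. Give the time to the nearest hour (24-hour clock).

The Moon has covered 25.7/29.530 of its cycle, so θ ≈ 360° × 25.7/29.530 = 313.3°.
Delay after the Sun = 313.3° / (15°/h) ≈ 20.89 h.
12:00 + 20.89 h ≈ 08:53 → 09:00 to the nearest hour.

09:00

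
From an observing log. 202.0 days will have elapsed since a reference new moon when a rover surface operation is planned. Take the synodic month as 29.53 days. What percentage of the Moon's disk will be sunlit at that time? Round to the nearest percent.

202.0/29.53 = 6.841 lunations, so 6 complete cycles and 24.82 d into the next.
Elongation θ = 360° × 24.82/29.53 ≈ 302.6°.
Illuminated fraction = (1 − cos 302.6°)/2 = (1 − 0.538)/2 ≈ 0.231, so 23%.

23%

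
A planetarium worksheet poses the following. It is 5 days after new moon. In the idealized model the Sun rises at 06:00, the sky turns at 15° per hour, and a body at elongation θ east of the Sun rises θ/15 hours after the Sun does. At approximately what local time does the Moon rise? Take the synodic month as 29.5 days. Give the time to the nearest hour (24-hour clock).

10:00

Phase angle: θ = 360°·(5 d)/(29.5 d) = 61.0°.
The Moon trails the Sun by θ/15 = 61.0/15 ≈ 4.07 hours.
06:00 + 4.07 h ≈ 10:04 → 10:00 to the nearest hour.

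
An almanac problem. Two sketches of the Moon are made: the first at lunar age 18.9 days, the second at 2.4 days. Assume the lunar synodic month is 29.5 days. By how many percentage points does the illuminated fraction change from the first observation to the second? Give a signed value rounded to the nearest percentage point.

θ₁ = 360° × 18.9/29.5 = 230.6°, f₁ = (1 − cos θ₁)/2 = 0.817.
θ₂ = 360° × 2.4/29.5 = 29.3°, f₂ = (1 − cos θ₂)/2 = 0.064.
Change = f₂ − f₁ = -0.753 → -75 percentage points.

-75 percentage points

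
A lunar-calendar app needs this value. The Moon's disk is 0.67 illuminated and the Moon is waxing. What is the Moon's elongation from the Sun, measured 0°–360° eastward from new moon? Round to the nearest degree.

From f = (1 − cos θ)/2: cos θ = 1 − 2×0.67 = -0.340; arccos → 109.9°.
Waxing ⇒ before full, so θ = 109.9°.

110°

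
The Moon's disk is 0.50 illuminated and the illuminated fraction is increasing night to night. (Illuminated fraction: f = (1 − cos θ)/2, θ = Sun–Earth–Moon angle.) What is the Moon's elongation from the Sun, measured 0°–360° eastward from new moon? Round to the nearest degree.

cos θ = 1 − 2f = 0.000, giving a principal value of 90.0°.
Waxing ⇒ before full, so θ = 90.0°.

90°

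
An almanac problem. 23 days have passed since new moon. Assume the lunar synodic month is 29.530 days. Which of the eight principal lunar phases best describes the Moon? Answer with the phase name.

At 23/29.530 of the cycle, θ ≈ 280° — the last quarter range.

last quarter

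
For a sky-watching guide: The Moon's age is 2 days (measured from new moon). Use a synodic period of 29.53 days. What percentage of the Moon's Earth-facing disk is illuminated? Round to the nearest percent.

Phase angle: θ = 360°·(2 d)/(29.53 d) = 24.4°.
cos 24.4° = 0.911, so f = (1 − 0.911)/2 = 0.045, so 4%.

4%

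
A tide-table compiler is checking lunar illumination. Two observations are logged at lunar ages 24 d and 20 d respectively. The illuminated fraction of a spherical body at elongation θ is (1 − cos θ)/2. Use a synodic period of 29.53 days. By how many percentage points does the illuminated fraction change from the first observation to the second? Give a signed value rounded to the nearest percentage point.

+41 percentage points

θ₁ = 360° × 24/29.53 = 292.6°, f₁ = (1 − cos θ₁)/2 = 0.308.
θ₂ = 360° × 20/29.53 = 243.8°, f₂ = (1 − cos θ₂)/2 = 0.721.
Change = f₂ − f₁ = +0.413 → +41 percentage points.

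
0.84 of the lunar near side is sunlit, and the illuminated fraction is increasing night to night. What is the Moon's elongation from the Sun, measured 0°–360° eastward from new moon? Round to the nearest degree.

133°

cos θ = 1 − 2f = -0.680, giving a principal value of 132.8°.
Waxing ⇒ before full, so θ = 132.8°.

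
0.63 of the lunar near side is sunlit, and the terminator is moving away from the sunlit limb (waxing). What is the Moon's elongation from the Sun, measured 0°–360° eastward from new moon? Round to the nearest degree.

From f = (1 − cos θ)/2: cos θ = 1 − 2×0.63 = -0.260; arccos → 105.1°.
The Moon is waxing (0°–180°), so θ = 105.1° directly.

105°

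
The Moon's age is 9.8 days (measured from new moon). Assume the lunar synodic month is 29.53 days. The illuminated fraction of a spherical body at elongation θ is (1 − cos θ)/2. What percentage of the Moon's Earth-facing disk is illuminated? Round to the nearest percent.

The Moon has covered 9.8/29.53 of its cycle, so θ ≈ 360° × 9.8/29.53 = 119.5°.
Illuminated fraction = (1 − cos 119.5°)/2 = (1 − (-0.492))/2 ≈ 0.746, so 75%.

75%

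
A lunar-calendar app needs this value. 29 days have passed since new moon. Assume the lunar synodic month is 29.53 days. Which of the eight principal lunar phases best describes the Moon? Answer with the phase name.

At 29/29.53 of the cycle, θ ≈ 354° — the new moon range.

new moon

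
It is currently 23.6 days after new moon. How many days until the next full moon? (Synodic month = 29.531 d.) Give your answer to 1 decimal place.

20.7 days

Full moon occurs at elongation 180°, i.e. at age 29.531 × 180/360 = 14.765 d.
Already past this cycle's full moon; the next is at 14.765 + 29.531 = 44.296 d, so 44.296 − 23.6 = 20.696 days.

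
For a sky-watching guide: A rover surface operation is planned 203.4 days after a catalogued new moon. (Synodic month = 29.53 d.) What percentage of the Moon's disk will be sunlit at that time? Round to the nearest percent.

12%

203.4/29.53 = 6.888 lunations, so 6 complete cycles and 26.22 d into the next.
The Moon has covered 26.22/29.53 of its cycle, so θ ≈ 360° × 26.22/29.53 = 319.6°.
Illuminated fraction = (1 − cos 319.6°)/2 = (1 − 0.762)/2 ≈ 0.119, so 12%.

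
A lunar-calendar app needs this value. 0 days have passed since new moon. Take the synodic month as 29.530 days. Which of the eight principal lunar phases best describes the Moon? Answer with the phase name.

At 0/29.530 of the cycle, θ ≈ 0° — the new moon range.

new moon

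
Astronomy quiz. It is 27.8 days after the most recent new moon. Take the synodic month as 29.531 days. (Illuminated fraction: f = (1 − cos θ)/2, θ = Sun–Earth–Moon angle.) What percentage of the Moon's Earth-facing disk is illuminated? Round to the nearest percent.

Phase angle: θ = 360°·(27.8 d)/(29.531 d) = 338.9°.
cos 338.9° = 0.933, so f = (1 − 0.933)/2 = 0.034, so 3%.

3%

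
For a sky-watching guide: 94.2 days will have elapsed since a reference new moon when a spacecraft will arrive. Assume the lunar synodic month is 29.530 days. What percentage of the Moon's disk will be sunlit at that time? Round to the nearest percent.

32%

94.2 d spans 3 complete synodic months (3 × 29.530 = 88.59 d) plus 5.61 d.
Elongation θ = 360° × 5.61/29.530 ≈ 68.4°.
cos 68.4° = 0.368, so f = (1 − 0.368)/2 = 0.316, so 32%.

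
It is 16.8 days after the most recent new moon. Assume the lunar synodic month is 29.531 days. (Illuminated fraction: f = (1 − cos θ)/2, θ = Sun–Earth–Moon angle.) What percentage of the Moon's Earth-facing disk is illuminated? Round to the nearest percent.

95%

Elongation θ = 360° × 16.8/29.531 ≈ 204.8°.
Illuminated fraction = (1 − cos 204.8°)/2 = (1 − (-0.908))/2 ≈ 0.954, so 95%.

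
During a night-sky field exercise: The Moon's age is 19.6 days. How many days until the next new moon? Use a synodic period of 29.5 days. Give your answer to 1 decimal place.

The next new moon completes the synodic month: 29.5 − 19.6 = 9.900 days.

9.9 days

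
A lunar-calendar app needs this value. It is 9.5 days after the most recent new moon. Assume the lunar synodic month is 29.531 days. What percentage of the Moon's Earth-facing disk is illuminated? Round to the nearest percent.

The Moon has covered 9.5/29.531 of its cycle, so θ ≈ 360° × 9.5/29.531 = 115.8°.
With cos θ = (-0.435), the lit fraction is (1 − (-0.435))/2 ≈ 0.718, so 72%.

72%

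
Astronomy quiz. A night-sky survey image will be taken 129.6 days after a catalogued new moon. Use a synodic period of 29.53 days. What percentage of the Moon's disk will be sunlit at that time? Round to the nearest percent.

129.6 d spans 4 complete synodic months (4 × 29.53 = 118.12 d) plus 11.48 d.
Phase angle: θ = 360°·(11.48 d)/(29.53 d) = 140.0°.
Illuminated fraction = (1 − cos 140.0°)/2 = (1 − (-0.766))/2 ≈ 0.883, so 88%.

88%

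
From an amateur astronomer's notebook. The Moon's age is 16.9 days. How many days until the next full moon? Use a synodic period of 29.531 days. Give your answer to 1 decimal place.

27.4 days

Full moon is 0.5 of the way through the cycle: age 0.5 × 29.531 = 14.765 d.
Already past this cycle's full moon; the next is at 14.765 + 29.531 = 44.296 d, so 44.296 − 16.9 = 27.396 days.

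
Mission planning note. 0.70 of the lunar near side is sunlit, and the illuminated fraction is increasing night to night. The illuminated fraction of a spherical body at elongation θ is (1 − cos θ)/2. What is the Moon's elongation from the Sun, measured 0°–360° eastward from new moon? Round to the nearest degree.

114°

Invert f = (1 − cos θ)/2 to get cos θ = 1 − 2(0.70) = -0.400, hence θ₀ = arccos -0.400 = 113.6°.
Waxing ⇒ before full, so θ = 113.6°.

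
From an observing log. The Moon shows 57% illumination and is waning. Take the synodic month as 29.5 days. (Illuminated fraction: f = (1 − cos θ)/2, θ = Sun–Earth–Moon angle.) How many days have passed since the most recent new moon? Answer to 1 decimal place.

cos θ = 1 − 2f = -0.140, giving a principal value of 98.0°.
Since the Moon is past full (waning), take the reflex angle: θ = 360° − 98.0° = 262.0°.
At 360°/29.5 d per day, 262.0° corresponds to 21.47 days.

21.5 days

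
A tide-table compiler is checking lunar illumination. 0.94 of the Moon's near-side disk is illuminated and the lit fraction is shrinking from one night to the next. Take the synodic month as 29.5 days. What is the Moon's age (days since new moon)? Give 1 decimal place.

From f = (1 − cos θ)/2: cos θ = 1 − 2×0.94 = -0.880; arccos → 151.6°.
A waning Moon lies in 180°–360°, so θ = 360° − 151.6° = 208.4°.
At 360°/29.5 d per day, 208.4° corresponds to 17.07 days.

17.1 days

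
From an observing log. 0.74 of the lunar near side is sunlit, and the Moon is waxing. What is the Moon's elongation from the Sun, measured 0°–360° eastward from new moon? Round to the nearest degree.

Invert f = (1 − cos θ)/2 to get cos θ = 1 − 2(0.74) = -0.480, hence θ₀ = arccos -0.480 = 118.7°.
The Moon is waxing (0°–180°), so θ = 118.7° directly.

119°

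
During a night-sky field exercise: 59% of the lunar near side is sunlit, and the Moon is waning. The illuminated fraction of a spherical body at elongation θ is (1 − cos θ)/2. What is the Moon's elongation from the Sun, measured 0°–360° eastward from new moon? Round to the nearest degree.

Invert f = (1 − cos θ)/2 to get cos θ = 1 − 2(0.59) = -0.180, hence θ₀ = arccos -0.180 = 100.4°.
Waning ⇒ past full, so θ = 360° − 100.4° = 259.6°.

260°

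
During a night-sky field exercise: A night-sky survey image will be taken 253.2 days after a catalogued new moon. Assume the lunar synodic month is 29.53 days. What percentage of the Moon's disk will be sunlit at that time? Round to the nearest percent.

95%

253.2 d spans 8 complete synodic months (8 × 29.53 = 236.24 d) plus 16.96 d.
The Moon has covered 16.96/29.53 of its cycle, so θ ≈ 360° × 16.96/29.53 = 206.8°.
With cos θ = (-0.893), the lit fraction is (1 − (-0.893))/2 ≈ 0.946, so 95%.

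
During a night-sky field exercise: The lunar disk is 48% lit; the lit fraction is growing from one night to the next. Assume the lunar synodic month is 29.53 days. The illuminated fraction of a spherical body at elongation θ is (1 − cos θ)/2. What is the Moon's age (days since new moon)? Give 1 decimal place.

From f = (1 − cos θ)/2: cos θ = 1 − 2×0.48 = 0.040; arccos → 87.7°.
The Moon is waxing (0°–180°), so θ = 87.7° directly.
That fraction of the synodic month is 87.7/360 × 29.53 d ≈ 7.19 d.

7.2 days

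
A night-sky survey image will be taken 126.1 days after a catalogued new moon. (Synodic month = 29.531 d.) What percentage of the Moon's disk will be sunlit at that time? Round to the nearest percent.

56%

Reduce mod P: 126.1 − 4×29.531 = 7.98 d into the current lunation.
Phase angle: θ = 360°·(7.98 d)/(29.531 d) = 97.2°.
cos 97.2° = (-0.126), so f = (1 − (-0.126))/2 = 0.563, so 56%.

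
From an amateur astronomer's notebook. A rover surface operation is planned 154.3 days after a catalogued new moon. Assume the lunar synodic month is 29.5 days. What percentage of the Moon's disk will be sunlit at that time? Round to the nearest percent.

44%

154.3/29.5 = 5.231 lunations, so 5 complete cycles and 6.80 d into the next.
Elongation θ = 360° × 6.80/29.5 ≈ 83.0°.
Illuminated fraction = (1 − cos 83.0°)/2 = (1 − 0.122)/2 ≈ 0.439, so 44%.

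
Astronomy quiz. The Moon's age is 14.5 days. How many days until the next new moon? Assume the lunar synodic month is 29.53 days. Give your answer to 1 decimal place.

15.0 days

The next new moon completes the synodic month: 29.53 − 14.5 = 15.030 days.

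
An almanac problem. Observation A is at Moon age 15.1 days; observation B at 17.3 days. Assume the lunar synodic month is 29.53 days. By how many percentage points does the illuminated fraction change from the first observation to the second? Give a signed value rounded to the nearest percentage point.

θ₁ = 360° × 15.1/29.53 = 184.1°, f₁ = (1 − cos θ₁)/2 = 0.999.
θ₂ = 360° × 17.3/29.53 = 210.9°, f₂ = (1 − cos θ₂)/2 = 0.929.
Change = f₂ − f₁ = -0.070 → -7 percentage points.

-7 pp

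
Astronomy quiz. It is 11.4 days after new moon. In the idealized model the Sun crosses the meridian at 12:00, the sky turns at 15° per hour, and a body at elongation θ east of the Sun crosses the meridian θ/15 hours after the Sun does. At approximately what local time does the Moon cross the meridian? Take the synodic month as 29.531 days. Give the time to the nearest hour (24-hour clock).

21:00

The Moon has covered 11.4/29.531 of its cycle, so θ ≈ 360° × 11.4/29.531 = 139.0°.
The Moon trails the Sun by θ/15 = 139.0/15 ≈ 9.26 hours.
12:00 + 9.26 h ≈ 21:16 → 21:00 to the nearest hour.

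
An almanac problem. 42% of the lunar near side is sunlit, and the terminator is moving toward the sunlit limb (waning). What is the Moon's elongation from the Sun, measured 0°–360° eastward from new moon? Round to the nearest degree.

279°

Invert f = (1 − cos θ)/2 to get cos θ = 1 − 2(0.42) = 0.160, hence θ₀ = arccos 0.160 = 80.8°.
Since the Moon is past full (waning), take the reflex angle: θ = 360° − 80.8° = 279.2°.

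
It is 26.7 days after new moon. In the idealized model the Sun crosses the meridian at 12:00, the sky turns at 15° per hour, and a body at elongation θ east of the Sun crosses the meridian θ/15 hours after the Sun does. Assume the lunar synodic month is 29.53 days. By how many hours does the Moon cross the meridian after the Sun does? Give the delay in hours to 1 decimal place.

21.7 h

Elongation θ = 360° × 26.7/29.53 ≈ 325.5°.
The Moon trails the Sun by θ/15 = 325.5/15 ≈ 21.70 hours.
So the Moon crosses the meridian 21.70 h after the Sun.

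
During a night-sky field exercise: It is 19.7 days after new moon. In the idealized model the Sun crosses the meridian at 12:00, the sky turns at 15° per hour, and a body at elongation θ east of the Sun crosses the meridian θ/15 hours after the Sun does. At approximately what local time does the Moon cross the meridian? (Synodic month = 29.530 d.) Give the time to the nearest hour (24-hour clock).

04:00

The Moon has covered 19.7/29.530 of its cycle, so θ ≈ 360° × 19.7/29.530 = 240.2°.
At 15° of sky rotation per hour, 240.2° corresponds to a 16.01 h lag.
12:00 + 16.01 h ≈ 04:01 → 04:00 to the nearest hour.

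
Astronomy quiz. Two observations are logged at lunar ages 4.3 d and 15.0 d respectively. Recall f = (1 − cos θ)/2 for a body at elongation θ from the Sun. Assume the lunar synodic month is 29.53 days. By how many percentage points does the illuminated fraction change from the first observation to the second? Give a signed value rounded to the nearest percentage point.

θ₁ = 360° × 4.3/29.53 = 52.4°, f₁ = (1 − cos θ₁)/2 = 0.195.
θ₂ = 360° × 15.0/29.53 = 182.9°, f₂ = (1 − cos θ₂)/2 = 0.999.
Change = f₂ − f₁ = +0.804 → +80 percentage points.

+80 percentage points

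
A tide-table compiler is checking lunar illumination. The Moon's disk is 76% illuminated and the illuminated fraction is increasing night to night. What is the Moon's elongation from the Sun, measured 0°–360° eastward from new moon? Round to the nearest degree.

121°

From f = (1 − cos θ)/2: cos θ = 1 − 2×0.76 = -0.520; arccos → 121.3°.
Waxing ⇒ before full, so θ = 121.3°.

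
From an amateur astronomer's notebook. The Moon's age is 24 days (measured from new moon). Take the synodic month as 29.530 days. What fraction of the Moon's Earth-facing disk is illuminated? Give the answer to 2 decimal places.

0.31

Phase angle: θ = 360°·(24 d)/(29.530 d) = 292.6°.
cos 292.6° = 0.384, so f = (1 − 0.384)/2 = 0.308.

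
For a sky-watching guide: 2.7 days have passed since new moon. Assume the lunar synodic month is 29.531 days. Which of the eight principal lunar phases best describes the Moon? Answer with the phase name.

θ ≈ 360° × 2.7/29.531 = 33°, which falls in the waxing crescent sector.

waxing crescent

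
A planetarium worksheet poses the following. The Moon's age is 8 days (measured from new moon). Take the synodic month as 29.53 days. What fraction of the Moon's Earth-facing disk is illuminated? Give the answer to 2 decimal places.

0.57

Elongation θ = 360° × 8/29.53 ≈ 97.5°.
Illuminated fraction = (1 − cos 97.5°)/2 = (1 − (-0.131))/2 ≈ 0.566.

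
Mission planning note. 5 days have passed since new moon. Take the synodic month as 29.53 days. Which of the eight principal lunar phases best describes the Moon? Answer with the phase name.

waxing crescent

θ ≈ 360° × 5/29.53 = 61°, which falls in the waxing crescent sector.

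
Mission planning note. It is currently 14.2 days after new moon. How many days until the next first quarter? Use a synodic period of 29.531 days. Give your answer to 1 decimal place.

22.7 days

First quarter is 0.25 of the way through the cycle: age 0.25 × 29.531 = 7.383 d.
This lunation's first quarter (7.383 d) has passed, so add one period: 36.914 − 14.2 = 22.714 days.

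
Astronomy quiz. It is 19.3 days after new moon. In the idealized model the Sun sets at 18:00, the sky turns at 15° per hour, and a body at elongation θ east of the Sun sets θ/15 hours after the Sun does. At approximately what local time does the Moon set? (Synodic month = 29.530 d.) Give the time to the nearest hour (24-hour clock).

10:00

Phase angle: θ = 360°·(19.3 d)/(29.530 d) = 235.3°.
At 15° of sky rotation per hour, 235.3° corresponds to a 15.69 h lag.
18:00 + 15.69 h ≈ 09:41 → 10:00 to the nearest hour.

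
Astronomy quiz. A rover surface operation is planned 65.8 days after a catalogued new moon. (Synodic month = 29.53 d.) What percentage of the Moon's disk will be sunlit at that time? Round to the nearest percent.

65.8 d spans 2 complete synodic months (2 × 29.53 = 59.06 d) plus 6.74 d.
The Moon has covered 6.74/29.53 of its cycle, so θ ≈ 360° × 6.74/29.53 = 82.2°.
Illuminated fraction = (1 − cos 82.2°)/2 = (1 − 0.136)/2 ≈ 0.432, so 43%.

43%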